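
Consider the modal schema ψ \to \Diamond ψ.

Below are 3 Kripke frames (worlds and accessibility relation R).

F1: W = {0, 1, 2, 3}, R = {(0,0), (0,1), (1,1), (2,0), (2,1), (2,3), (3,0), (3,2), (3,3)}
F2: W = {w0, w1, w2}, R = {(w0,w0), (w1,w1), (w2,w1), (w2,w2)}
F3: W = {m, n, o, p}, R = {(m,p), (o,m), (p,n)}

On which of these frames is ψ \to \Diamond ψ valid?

This is the axiom for reflexivity; its first-order frame correspondent is \forall x Rxx.
F1: fails — world 2 does not see itself.
F2: condition met.
F3: fails — world m does not see itself.

F2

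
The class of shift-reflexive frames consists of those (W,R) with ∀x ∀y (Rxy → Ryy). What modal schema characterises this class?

□(□ψ → ψ)

This is shift-reflexivity; the standard corresponding axiom is T□: □(□ψ → ψ).
Suppose □(□ψ→ψ) is valid. Take Rxy and set V(ψ)={w : Ryw}. Then at y, □ψ holds; since □(□ψ→ψ) at x, □ψ→ψ at y, so ψ at y, i.e. Ryy.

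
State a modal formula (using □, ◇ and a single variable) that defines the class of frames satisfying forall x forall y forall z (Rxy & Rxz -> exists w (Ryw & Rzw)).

◇□q → □◇q

The condition is convergence. The .2 schema ◇□q → □◇q defines it.
Suppose ◇□q→□◇q is valid. Take Rxy, Rxz and set V(q)={w : Ryw}. Then □q at y so ◇□q at x, so □◇q at x, so ◇q at z, giving w with Rzw and Ryw.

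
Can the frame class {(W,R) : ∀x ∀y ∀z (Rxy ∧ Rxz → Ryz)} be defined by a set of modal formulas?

Yes: it is the Euclidean property, defined by the 5 schema ◇r → □◇r.
Suppose ◇r→□◇r is valid. Take Rxy, Rxz and set V(r)={y}. Then ◇r at x, so □◇r at x, so ◇r at z, so some w with Rzw has r; w=y, i.e. Rzy. By symmetry of the argument, Ryz.

Yes — defined by ◇r → □◇r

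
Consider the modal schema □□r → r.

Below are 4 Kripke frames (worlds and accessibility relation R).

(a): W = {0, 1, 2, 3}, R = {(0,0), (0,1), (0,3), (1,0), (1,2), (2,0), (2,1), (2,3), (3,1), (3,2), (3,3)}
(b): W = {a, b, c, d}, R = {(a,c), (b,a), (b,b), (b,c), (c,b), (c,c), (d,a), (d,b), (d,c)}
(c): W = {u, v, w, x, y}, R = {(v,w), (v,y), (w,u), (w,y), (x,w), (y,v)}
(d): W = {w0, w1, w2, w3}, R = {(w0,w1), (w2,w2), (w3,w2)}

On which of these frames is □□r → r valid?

The schema corresponds to a generalized confluence (Geach) condition: ∀x ∃w (xR²w ∧ x = w).
(a): satisfies the condition.
(b): fails — at a but no w with aR²w and a=w.
(c): fails — at u but no t with uR²t and u=t.
(d): fails — at w0 but no w with w0R²w and w0=w.
Valid on: (a).

(a)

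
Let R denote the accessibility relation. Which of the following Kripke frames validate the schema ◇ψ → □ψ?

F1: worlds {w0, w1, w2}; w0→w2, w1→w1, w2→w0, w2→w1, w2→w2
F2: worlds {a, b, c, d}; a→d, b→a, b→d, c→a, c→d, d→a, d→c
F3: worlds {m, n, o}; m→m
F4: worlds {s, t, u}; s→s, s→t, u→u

F3

Frame correspondent (Sahlqvist): ∀x ∀y ∀z (Rxy ∧ Rxz → y = z) — i.e. partial functionality.
F1: fails — w2 sees both w0 and w1.
F2: fails — b sees both a and d.
F3: holds.
F4: fails — s sees both s and t.
Valid on: F3.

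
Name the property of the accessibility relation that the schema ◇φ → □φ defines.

partial functionality

Suppose ◇φ→□φ is valid. Take Rxy, Rxz and set V(φ)={y}. Then ◇φ at x, so □φ at x, so φ at z, i.e. z=y.
Conversely, any frame satisfying ∀x ∀y ∀z (Rxy ∧ Rxz → y = z) validates the schema.
So the correspondent is partial functionality.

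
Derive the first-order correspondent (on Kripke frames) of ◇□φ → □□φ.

This is a Sahlqvist (Geach-type) schema ◇^1□^1φ → □^2◇^0φ.
First-order correspondent: ∀x ∀y ∀z ((xRy ∧ xR²z) → ∃w (yRw ∧ z = w)).

∀x ∀y ∀z ((xRy ∧ xR²z) → ∃w (yRw ∧ z = w))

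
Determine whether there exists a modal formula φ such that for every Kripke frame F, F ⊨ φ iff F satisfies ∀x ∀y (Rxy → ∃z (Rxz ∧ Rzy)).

This is a Sahlqvist condition; the C4 axiom □□q → □q defines it.
Suppose □□q→□q is valid. Take Rxy and set V(q)={w : xR²w}. Then □□q at x, so □q at x, so q at y, i.e. ∃z(Rxz∧Rzy).

Yes — defined by □□q → □q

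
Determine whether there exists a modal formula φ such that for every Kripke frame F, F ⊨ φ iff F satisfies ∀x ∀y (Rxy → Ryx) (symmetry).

The condition is symmetry. A defining modal formula is p → □◇p.

Yes, by p → □◇p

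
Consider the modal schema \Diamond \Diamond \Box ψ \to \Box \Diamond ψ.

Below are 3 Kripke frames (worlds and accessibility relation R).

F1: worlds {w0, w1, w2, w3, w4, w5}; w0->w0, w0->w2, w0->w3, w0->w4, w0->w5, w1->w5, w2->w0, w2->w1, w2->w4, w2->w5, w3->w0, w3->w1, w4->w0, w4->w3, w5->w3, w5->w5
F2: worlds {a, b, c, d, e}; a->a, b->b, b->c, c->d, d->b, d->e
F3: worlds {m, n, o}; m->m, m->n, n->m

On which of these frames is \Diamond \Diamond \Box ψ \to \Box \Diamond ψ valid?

Frame correspondent (Sahlqvist): \forall x \forall y \forall z ((x R^2 y \wedge xRz) \to \exists w (yRw \wedge zRw)) — i.e. a generalized confluence (Geach) condition.
F1: fails — w0R²w1, w0Rw3 but no w with w1Rw and w3Rw.
F2: fails — bR²b, bRc but no w with bRw and cRw.
F3: satisfies the condition.
Valid on: F3.

F3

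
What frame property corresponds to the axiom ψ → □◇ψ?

This schema is the B axiom.
Its frame correspondent is symmetry — ∀x ∀y (Rxy → Ryx).

symmetry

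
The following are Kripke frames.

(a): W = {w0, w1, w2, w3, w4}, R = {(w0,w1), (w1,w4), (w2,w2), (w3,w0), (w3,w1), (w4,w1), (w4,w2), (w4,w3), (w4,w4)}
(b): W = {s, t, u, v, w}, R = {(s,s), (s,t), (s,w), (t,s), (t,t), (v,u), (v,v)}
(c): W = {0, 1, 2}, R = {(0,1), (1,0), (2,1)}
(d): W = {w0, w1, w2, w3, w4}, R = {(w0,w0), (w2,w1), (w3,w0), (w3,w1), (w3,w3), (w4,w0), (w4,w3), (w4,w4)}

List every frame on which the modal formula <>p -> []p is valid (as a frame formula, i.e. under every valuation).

(c)

The schema corresponds to partial functionality: forall x forall y forall z (Rxy & Rxz -> y = z).
(a): fails — w3 sees both w0 and w1.
(b): fails — s sees both s and t.
(c): holds.
(d): fails — w3 sees both w0 and w1.
Valid on: (c).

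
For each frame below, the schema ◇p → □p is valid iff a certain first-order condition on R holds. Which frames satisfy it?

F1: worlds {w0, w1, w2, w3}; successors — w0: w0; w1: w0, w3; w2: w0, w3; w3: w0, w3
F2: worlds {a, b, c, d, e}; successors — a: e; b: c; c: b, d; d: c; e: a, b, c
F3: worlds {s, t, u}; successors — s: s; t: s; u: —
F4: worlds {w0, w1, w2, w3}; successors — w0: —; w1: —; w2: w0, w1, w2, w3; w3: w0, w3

F3

Frame correspondent (Sahlqvist): ∀x ∀y ∀z (Rxy ∧ Rxz → y = z) — i.e. partial functionality.
F1: fails — w1 sees both w0 and w3.
F2: fails — c sees both b and d.
F3: satisfies the condition.
F4: fails — w2 sees both w0 and w1.
Valid on: F3.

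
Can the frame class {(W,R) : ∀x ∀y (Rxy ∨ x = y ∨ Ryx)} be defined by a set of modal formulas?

No — not modally definable

Any modally definable frame class is closed under disjoint unions.
Take 3 disjoint single-world reflexive frames: each is trivially connected, but their disjoint union has 3 worlds with no edge between distinct components, so it is not connected.
So no modal formula (or set of formulas) defines exactly the connected frames.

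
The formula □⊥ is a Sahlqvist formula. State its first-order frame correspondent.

Emptiness of R

□⊥ is valid iff no world has any successor (otherwise □⊥ fails at any world with one).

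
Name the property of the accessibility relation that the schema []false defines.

□⊥ is valid iff no world has any successor (otherwise □⊥ fails at any world with one).
The converse is a direct semantic check.
Frame condition: forall x forall y ~Rxy.

emptiness of R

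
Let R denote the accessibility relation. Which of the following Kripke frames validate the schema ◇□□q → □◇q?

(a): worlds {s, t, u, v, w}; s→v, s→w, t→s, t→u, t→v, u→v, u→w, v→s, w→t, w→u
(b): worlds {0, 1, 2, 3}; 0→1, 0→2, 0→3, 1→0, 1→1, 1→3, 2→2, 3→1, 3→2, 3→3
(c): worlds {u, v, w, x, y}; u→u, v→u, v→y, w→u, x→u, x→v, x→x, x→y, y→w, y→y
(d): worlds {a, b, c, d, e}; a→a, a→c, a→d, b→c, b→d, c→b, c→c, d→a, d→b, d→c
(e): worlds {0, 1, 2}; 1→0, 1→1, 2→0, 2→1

This is the axiom for a generalized confluence (Geach) condition; its first-order frame correspondent is ∀x ∀y ∀z ((xRy ∧ xRz) → ∃w (yR²w ∧ zRw)).
(a): fails — sRv, sRv but no w* with vR²w* and vRw*.
(b): fails — 0R2, 0R1 but no w with 2R²w and 1Rw.
(c): fails — vRu, vRy but no t with uR²t and yRt.
(d): holds.
(e): fails — 1R0, 1R0 but no w with 0R²w and 0Rw.

(d)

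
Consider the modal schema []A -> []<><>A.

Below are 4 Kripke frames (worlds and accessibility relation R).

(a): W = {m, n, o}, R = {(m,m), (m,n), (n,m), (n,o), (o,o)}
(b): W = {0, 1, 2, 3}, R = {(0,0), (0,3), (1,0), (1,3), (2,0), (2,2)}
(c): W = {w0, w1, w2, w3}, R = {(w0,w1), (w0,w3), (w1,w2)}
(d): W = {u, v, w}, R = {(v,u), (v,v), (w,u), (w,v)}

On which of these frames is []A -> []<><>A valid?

This is the axiom for a generalized confluence (Geach) condition; its first-order frame correspondent is forall x forall z (xRz -> exists w (xRw & z R^2 w)).
(a): satisfies the condition.
(b): fails — 0R3 but no w with 0Rw and 3R²w.
(c): fails — w0Rw1 but no w with w0Rw and w1R²w.
(d): fails — vRu but no t with vRt and uR²t.

(a)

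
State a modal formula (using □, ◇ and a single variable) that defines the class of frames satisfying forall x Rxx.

A defining formula is □p → p (the T axiom).
Suppose □p→p is valid. At any x set V(p)={w : Rxw}. Then □p holds at x, so p holds at x, i.e. Rxx.

□p → p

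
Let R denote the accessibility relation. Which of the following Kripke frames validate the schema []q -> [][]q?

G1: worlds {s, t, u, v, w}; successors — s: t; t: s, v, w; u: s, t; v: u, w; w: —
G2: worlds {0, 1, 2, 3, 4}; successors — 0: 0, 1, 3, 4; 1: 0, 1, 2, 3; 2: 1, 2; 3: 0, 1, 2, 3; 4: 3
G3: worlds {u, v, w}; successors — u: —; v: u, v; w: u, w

G3

The schema corresponds to transitivity: forall x forall y forall z (Rxy & Ryz -> Rxz).
G1: fails — Rtv and Rvu but not Rtu.
G2: fails — R10 and R04 but not R14.
G3: ✓.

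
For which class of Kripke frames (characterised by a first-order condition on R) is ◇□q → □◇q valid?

Suppose ◇□q→□◇q is valid. Take Rxy, Rxz and set V(q)={w : Ryw}. Then □q at y so ◇□q at x, so □◇q at x, so ◇q at z, giving w with Rzw and Ryw.

Convergence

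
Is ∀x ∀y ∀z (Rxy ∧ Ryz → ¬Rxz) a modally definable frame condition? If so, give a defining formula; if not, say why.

Not modally definable

Any modally definable frame class is closed under surjective bounded morphisms.
The 7-cycle (worlds w0,w1,w2,w3,w4,w5,w6 with w0→w1→w2→w3→w4→w5→w6→w0) is intransitive. Mapping every world to a single reflexive point • is a surjective bounded morphism; the reflexive point is not intransitive (R••∧R•• but R••).
So no modal formula (or set of formulas) defines exactly the intransitive frames.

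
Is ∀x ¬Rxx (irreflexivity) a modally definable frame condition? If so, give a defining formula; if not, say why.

Modal frame validity is preserved under surjective bounded morphisms.
The 3-cycle (worlds a,b,c with a→b→c→a) is irreflexive, and the map sending every world to a single reflexive point • is a surjective bounded morphism (forth: every edge maps to (•,•); back: every world has a successor). So any modal formula valid on the 3-cycle is also valid on the reflexive point, which is not irreflexive.
Hence irreflexivity is not modally definable.

No — not modally definable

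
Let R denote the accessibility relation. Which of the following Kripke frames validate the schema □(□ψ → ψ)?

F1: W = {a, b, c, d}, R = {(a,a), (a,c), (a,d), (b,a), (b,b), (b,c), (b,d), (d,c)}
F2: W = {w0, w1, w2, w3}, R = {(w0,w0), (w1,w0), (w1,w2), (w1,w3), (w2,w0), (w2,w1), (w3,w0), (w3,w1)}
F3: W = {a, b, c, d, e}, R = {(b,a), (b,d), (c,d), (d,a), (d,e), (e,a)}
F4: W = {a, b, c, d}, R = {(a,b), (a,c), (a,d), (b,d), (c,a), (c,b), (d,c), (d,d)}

none

The schema corresponds to shift-reflexivity: ∀x ∀y (Rxy → Ryy).
F1: fails — Rbc but not Rcc.
F2: fails — Rw1w2 but not Rw2w2.
F3: fails — Rcd but not Rdd.
F4: fails — Rdc but not Rcc.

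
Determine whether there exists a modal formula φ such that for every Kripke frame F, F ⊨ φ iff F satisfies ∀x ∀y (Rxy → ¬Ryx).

Not modally definable

Modal frame validity is preserved under surjective bounded morphisms.
The 4-cycle (worlds a,b,c,d with a→b→c→d→a) is asymmetric. Mapping every world to a single reflexive point • is a surjective bounded morphism, and the reflexive point is not asymmetric (R•• but asymmetry requires ¬R••).
So no modal formula (or set of formulas) defines exactly the asymmetric frames.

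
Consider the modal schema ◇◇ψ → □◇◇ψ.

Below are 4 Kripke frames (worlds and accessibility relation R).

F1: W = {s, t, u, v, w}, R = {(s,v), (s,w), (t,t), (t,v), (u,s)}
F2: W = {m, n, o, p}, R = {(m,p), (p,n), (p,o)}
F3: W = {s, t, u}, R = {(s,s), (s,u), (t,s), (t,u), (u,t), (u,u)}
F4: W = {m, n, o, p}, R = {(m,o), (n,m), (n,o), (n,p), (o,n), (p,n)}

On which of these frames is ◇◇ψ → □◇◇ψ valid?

This is the axiom for a generalized confluence (Geach) condition; its first-order frame correspondent is ∀x ∀y ∀z ((xR²y ∧ xRz) → ∃w (y = w ∧ zR²w)).
F1: fails — tR²t, tRv but no w* with t=w* and vR²w*.
F2: fails — mR²n, mRp but no w with n=w and pR²w.
F3: ✓.
F4: fails — mR²n, mRo but no w with n=w and oR²w.

F3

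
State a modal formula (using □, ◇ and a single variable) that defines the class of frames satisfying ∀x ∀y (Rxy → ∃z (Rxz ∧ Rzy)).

□□q → □q

The condition is density. The C4 schema □□q → □q defines it.
Suppose □□q→□q is valid. Take Rxy and set V(q)={w : xR²w}. Then □□q at x, so □q at x, so q at y, i.e. ∃z(Rxz∧Rzy).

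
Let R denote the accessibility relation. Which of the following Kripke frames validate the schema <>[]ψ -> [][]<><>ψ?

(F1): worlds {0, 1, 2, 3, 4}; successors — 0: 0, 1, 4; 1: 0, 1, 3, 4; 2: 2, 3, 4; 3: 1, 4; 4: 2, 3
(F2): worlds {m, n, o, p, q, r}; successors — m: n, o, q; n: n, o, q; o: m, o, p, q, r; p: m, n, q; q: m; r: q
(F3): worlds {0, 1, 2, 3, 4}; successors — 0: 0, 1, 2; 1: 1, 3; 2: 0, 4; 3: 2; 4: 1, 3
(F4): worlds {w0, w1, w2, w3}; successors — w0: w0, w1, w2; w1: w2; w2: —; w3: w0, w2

(F1)

This is the axiom for a generalized confluence (Geach) condition; its first-order frame correspondent is forall x forall y forall z ((xRy & x R^2 z) -> exists w (yRw & z R^2 w)).
(F1): condition met.
(F2): fails — mRn, mR²r but no w with nRw and rR²w.
(F3): fails — 0R1, 0R²3 but no w with 1Rw and 3R²w.
(F4): fails — w0Rw0, w0R²w1 but no w with w0Rw and w1R²w.
Valid on: (F1).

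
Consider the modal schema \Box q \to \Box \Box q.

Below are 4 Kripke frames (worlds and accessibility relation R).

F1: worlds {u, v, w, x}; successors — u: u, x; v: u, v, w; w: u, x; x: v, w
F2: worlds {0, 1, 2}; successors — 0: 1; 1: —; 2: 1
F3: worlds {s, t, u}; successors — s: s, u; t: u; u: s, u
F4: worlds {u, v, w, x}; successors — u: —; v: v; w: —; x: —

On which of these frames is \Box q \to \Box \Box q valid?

F2, F4

Frame correspondent (Sahlqvist): \forall x \forall y \forall z (Rxy \wedge Ryz \to Rxz) — i.e. transitivity.
F1: fails — Rxw and Rwu but not Rxu.
F2: ✓.
F3: fails — Rtu and Rus but not Rts.
F4: ✓.
Valid on: F2, F4.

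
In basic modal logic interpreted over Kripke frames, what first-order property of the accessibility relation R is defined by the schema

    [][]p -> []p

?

Density

Suppose □□p→□p is valid. Take Rxy and set V(p)={w : xR²w}. Then □□p at x, so □p at x, so p at y, i.e. ∃z(Rxz∧Rzy).
Conversely, any frame satisfying forall x forall y (Rxy -> exists z (Rxz & Rzy)) validates the schema.
Frame condition: forall x forall y (Rxy -> exists z (Rxz & Rzy)).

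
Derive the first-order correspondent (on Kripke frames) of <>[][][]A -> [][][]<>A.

This is a Sahlqvist (Geach-type) schema ◇^1□^3A → □^3◇^1A.
First-order correspondent: forall x forall y forall z ((xRy & x R^3 z) -> exists w (y R^3 w & zRw)).

forall x forall y forall z ((xRy & x R^3 z) -> exists w (y R^3 w & zRw))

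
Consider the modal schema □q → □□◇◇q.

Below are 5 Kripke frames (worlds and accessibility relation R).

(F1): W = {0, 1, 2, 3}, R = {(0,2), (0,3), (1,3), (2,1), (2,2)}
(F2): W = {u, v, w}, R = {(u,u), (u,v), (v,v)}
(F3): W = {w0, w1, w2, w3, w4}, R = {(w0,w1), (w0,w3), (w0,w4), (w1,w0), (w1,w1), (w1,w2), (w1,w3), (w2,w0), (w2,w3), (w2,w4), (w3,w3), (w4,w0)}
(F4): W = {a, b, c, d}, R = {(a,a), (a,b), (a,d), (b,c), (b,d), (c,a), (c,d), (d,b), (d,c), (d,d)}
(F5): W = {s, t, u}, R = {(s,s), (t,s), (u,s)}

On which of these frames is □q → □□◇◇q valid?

This is the axiom for a generalized confluence (Geach) condition; its first-order frame correspondent is ∀x ∀z (xR²z → ∃w (xRw ∧ zR²w)).
(F1): fails — 0R²1 but no w with 0Rw and 1R²w.
(F2): satisfies the condition.
(F3): fails — w4R²w3 but no w with w4Rw and w3R²w.
(F4): satisfies the condition.
(F5): satisfies the condition.
Valid on: (F2), (F4), (F5).

(F2), (F4), (F5)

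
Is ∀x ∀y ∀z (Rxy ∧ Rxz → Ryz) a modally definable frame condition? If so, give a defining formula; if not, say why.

Definable; ◇r → □◇r defines it

Yes: it is the Euclidean property, defined by the 5 schema ◇r → □◇r.
Suppose ◇r→□◇r is valid. Take Rxy, Rxz and set V(r)={y}. Then ◇r at x, so □◇r at x, so ◇r at z, so some w with Rzw has r; w=y, i.e. Rzy. By symmetry of the argument, Ryz.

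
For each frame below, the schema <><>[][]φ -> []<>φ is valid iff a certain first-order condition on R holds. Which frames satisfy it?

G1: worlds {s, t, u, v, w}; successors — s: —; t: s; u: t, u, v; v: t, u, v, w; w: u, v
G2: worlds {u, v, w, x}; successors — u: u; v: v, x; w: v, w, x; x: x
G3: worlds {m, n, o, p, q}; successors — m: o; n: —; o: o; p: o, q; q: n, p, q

This is the axiom for a generalized confluence (Geach) condition; its first-order frame correspondent is forall x forall y forall z ((x R^2 y & xRz) -> exists w (y R^2 w & zRw)).
G1: fails — uR²s, uRt but no w* with sR²w* and tRw*.
G2: condition met.
G3: fails — pR²n, pRo but no w with nR²w and oRw.
Valid on: G2.

G2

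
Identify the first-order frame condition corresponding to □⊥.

□⊥ is valid iff no world has any successor (otherwise □⊥ fails at any world with one).
The converse is a direct semantic check.
So the correspondent is emptiness of R.

emptiness of R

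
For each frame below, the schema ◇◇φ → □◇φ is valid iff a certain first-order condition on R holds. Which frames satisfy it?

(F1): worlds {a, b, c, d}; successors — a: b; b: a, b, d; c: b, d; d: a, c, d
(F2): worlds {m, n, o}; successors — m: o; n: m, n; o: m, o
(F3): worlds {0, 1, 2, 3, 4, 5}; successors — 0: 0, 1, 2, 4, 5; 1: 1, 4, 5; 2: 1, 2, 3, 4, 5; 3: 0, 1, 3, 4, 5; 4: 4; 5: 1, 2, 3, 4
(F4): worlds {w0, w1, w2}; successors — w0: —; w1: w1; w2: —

Frame correspondent (Sahlqvist): ∀x ∀y ∀z ((xR²y ∧ xRz) → ∃w (y = w ∧ zRw)) — i.e. a generalized confluence (Geach) condition.
(F1): fails — bR²a, bRa but no w with a=w and aRw.
(F2): fails — nR²m, nRm but no w with m=w and mRw.
(F3): fails — 0R²0, 0R1 but no w with 0=w and 1Rw.
(F4): condition met.

(F4)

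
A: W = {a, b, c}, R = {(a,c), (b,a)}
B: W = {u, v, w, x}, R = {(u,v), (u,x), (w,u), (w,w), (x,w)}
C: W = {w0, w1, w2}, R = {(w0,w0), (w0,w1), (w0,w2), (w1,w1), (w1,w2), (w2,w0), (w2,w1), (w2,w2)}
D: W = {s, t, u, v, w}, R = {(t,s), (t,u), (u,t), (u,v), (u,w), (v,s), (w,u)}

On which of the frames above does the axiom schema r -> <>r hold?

C

Frame correspondent (Sahlqvist): forall x Rxx — i.e. reflexivity.
A: fails — world a does not see itself.
B: fails — world u does not see itself.
C: ✓.
D: fails — world s does not see itself.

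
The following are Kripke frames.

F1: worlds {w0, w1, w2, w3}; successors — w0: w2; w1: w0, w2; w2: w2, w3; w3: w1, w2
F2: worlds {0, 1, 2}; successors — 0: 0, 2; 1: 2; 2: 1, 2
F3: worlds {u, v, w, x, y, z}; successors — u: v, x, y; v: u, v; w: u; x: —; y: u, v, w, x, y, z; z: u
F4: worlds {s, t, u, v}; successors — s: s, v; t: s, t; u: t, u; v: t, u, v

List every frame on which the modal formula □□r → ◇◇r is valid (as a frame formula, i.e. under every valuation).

Frame correspondent (Sahlqvist): ∀x ∃w (xR²w ∧ xR²w) — i.e. a generalized confluence (Geach) condition.
F1: holds.
F2: holds.
F3: fails — at x but no t with xR²t and xR²t.
F4: holds.
Valid on: F1, F2, F4.

F1, F2, F4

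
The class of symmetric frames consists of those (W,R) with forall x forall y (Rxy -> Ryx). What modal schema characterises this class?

A defining formula is q → □◇q (the B axiom).
Suppose q→□◇q is valid. Take Rxy and set V(q)={x}. Then q at x, so □◇q at x, so ◇q at y, so some z with Ryz has q; z=x, i.e. Ryx.

q → □◇q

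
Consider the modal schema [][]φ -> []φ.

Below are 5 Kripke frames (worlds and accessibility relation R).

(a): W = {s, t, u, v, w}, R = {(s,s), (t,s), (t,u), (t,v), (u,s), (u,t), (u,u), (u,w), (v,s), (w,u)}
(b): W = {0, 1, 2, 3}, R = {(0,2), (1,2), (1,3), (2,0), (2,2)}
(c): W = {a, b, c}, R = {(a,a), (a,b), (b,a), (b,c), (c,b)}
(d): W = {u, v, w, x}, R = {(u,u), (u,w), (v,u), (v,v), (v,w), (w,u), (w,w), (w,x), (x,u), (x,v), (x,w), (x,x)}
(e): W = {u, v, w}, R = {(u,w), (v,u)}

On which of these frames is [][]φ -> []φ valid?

This is the axiom for density; its first-order frame correspondent is forall x forall y (Rxy -> exists z (Rxz & Rzy)).
(a): fails — Rtv but no z with Rtz and Rzv.
(b): fails — R13 but no z with R1z and Rz3.
(c): fails — Rbc but no z with Rbz and Rzc.
(d): condition met.
(e): fails — Rvu but no z with Rvz and Rzu.
Valid on: (d).

(d)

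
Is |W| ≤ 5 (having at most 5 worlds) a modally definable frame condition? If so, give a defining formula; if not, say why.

Any modally definable frame class is closed under disjoint unions.
Any modal formula valid on each of 6 disjoint one-world frames is valid on their disjoint union (validity is preserved under disjoint unions). Each one-world frame has |W|=1≤5, but the union has |W|=6.
Hence having at most 5 worlds is not modally definable.

Not definable by any modal formula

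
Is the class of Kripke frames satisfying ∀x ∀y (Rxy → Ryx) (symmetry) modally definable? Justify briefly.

Yes: it is symmetry, defined by the B schema p → □◇p.
Suppose p→□◇p is valid. Take Rxy and set V(p)={x}. Then p at x, so □◇p at x, so ◇p at y, so some z with Ryz has p; z=x, i.e. Ryx.

Yes — defined by p → □◇p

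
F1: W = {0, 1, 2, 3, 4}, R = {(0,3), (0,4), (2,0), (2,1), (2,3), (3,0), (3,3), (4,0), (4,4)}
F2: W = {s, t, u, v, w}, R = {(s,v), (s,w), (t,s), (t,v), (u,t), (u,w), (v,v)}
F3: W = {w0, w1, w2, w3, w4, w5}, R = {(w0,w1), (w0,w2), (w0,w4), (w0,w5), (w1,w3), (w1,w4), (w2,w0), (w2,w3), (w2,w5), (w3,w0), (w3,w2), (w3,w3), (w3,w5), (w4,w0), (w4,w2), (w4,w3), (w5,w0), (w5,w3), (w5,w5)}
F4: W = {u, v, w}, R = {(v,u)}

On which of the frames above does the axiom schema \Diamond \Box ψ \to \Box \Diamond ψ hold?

This is the axiom for convergence; its first-order frame correspondent is \forall x \forall y \forall z (Rxy \wedge Rxz \to \exists w (Ryw \wedge Rzw)).
F1: fails — R23 and R21 but 3 and 1 have no common successor.
F2: fails — Rsv and Rsw but v and w have no common successor.
F3: satisfies the condition.
F4: fails — Rvu and Rvu but u and u have no common successor.
Valid on: F3.

F3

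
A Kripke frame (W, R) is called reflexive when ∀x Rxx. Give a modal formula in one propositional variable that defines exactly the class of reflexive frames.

□r → r

This is reflexivity; the standard corresponding axiom is T: □r → r.
Suppose □r→r is valid. At any x set V(r)={w : Rxw}. Then □r holds at x, so r holds at x, i.e. Rxx.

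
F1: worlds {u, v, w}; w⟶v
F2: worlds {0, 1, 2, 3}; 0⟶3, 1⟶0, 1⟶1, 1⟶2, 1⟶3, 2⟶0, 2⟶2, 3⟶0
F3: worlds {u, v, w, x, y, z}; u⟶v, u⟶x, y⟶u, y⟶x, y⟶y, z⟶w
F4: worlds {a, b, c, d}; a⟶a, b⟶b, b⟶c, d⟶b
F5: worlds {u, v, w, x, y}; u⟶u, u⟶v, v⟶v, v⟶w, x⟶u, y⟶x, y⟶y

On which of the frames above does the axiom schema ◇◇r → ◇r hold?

The schema corresponds to transitivity: ∀x ∀y ∀z (Rxy ∧ Ryz → Rxz).
F1: satisfies the condition.
F2: fails — R20 and R03 but not R23.
F3: fails — Ryu and Ruv but not Ryv.
F4: fails — Rdb and Rbc but not Rdc.
F5: fails — Ruv and Rvw but not Ruw.

F1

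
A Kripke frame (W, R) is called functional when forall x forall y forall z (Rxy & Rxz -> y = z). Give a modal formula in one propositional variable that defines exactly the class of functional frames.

This is partial functionality; the standard corresponding axiom is CD: ◇r → □r.

◇r → □r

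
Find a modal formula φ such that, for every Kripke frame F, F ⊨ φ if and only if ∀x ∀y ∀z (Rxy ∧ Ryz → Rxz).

The condition is transitivity. The 4 schema □q → □□q defines it.

□q → □□q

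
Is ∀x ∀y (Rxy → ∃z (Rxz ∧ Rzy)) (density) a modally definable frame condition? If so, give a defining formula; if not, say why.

Yes, by □□q → □q

Yes: it is density, defined by the C4 schema □□q → □q.
Suppose □□q→□q is valid. Take Rxy and set V(q)={w : xR²w}. Then □□q at x, so □q at x, so q at y, i.e. ∃z(Rxz∧Rzy).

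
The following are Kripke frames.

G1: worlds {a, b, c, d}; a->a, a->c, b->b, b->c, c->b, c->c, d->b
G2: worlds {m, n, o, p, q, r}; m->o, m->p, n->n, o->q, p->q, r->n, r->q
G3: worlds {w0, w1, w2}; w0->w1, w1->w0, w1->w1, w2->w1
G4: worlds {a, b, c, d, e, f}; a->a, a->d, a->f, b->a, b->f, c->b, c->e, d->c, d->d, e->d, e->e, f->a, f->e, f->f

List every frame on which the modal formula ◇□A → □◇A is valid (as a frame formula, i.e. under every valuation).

G1, G3

The schema corresponds to convergence: ∀x ∀y ∀z (Rxy ∧ Rxz → ∃w (Ryw ∧ Rzw)).
G1: holds.
G2: fails — Roq and Roq but q and q have no common successor.
G3: holds.
G4: fails — Rad and Raf but d and f have no common successor.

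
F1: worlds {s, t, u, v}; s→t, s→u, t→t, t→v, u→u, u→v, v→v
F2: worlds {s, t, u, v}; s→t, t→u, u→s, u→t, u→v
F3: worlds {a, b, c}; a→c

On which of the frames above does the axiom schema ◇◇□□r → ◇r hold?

The schema corresponds to a generalized confluence (Geach) condition: ∀x ∀y (xR²y → ∃w (yR²w ∧ xRw)).
F1: fails — sR²v but no w with vR²w and sRw.
F2: fails — tR²t but no w with tR²w and tRw.
F3: condition met.

F3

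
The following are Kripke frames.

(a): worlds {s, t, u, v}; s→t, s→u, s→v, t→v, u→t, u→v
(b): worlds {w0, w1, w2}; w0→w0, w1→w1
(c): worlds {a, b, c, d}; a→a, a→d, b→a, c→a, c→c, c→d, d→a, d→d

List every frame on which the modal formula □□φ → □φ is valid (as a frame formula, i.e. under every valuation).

Frame correspondent (Sahlqvist): ∀x ∀y (Rxy → ∃z (Rxz ∧ Rzy)) — i.e. density.
(a): fails — Rtv but no z with Rtz and Rzv.
(b): holds.
(c): holds.

(b), (c)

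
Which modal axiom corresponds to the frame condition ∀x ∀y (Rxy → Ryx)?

A defining formula is s → □◇s (the B axiom).
Suppose s→□◇s is valid. Take Rxy and set V(s)={x}. Then s at x, so □◇s at x, so ◇s at y, so some z with Ryz has s; z=x, i.e. Ryx.

s → □◇s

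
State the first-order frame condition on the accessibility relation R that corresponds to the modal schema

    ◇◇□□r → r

This is a Sahlqvist (Geach-type) schema ◇^2□^2r → □^0◇^0r.
Minimal-valuation argument: fix x; take any y with xR^2y and any z with xR^0z. Set V(r) to the set of worlds R-reachable from y in exactly 2 steps. Then □^2r holds at y, so the antecedent holds at x; validity forces ◇^0r at z, giving a w with zR^0w and yR^2w.
First-order correspondent: ∀x ∀y (xR²y → ∃w (yR²w ∧ x = w)).

∀x ∀y (xR²y → ∃w (yR²w ∧ x = w))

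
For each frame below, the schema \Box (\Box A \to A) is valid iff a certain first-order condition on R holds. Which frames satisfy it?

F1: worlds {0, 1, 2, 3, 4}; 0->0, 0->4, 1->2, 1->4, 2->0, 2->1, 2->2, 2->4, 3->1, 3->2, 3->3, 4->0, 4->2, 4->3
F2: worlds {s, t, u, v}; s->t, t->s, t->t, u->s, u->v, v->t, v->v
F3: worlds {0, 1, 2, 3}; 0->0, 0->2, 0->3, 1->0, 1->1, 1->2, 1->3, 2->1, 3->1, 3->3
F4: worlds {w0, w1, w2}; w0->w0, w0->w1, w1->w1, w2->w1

The schema corresponds to shift-reflexivity: \forall x \forall y (Rxy \to Ryy).
F1: fails — R31 but not R11.
F2: fails — Rus but not Rss.
F3: fails — R02 but not R22.
F4: holds.

F4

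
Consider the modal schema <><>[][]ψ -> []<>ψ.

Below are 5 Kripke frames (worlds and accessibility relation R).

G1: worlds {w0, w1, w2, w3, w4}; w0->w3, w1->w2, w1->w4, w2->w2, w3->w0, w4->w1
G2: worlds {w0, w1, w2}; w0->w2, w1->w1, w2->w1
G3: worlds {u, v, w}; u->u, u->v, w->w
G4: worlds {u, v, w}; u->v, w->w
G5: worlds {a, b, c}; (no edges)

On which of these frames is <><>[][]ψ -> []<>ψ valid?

G2, G4, G5

Frame correspondent (Sahlqvist): forall x forall y forall z ((x R^2 y & xRz) -> exists w (y R^2 w & zRw)) — i.e. a generalized confluence (Geach) condition.
G1: fails — w1R²w2, w1Rw4 but no w with w2R²w and w4Rw.
G2: ✓.
G3: fails — uR²u, uRv but no t with uR²t and vRt.
G4: ✓.
G5: ✓.
Valid on: G2, G4, G5.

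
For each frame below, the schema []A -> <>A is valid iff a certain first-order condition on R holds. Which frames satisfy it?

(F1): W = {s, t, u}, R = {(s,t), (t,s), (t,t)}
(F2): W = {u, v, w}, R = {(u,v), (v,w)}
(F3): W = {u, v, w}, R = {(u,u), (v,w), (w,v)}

This is the axiom for seriality; its first-order frame correspondent is forall x exists y Rxy.
(F1): fails — world u has no successor.
(F2): fails — world w has no successor.
(F3): condition met.

(F3)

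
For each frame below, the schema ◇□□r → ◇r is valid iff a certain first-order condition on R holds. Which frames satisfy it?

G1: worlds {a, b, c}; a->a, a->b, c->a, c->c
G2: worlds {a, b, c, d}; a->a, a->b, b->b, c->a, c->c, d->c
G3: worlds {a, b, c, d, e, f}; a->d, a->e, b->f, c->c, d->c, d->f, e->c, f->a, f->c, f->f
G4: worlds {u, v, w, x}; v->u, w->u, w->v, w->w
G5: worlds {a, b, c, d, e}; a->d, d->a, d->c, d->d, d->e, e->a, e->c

G2

The schema corresponds to a generalized confluence (Geach) condition: ∀x ∀y (xRy → ∃w (yR²w ∧ xRw)).
G1: fails — aRb but no w with bR²w and aRw.
G2: holds.
G3: fails — aRd but no w with dR²w and aRw.
G4: fails — vRu but no t with uR²t and vRt.
G5: fails — dRc but no w with cR²w and dRw.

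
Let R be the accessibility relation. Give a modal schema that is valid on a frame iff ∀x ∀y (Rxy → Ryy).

□(□q → q)

The condition is shift-reflexivity. The T□ schema □(□q → q) defines it.
Suppose □(□q→q) is valid. Take Rxy and set V(q)={w : Ryw}. Then at y, □q holds; since □(□q→q) at x, □q→q at y, so q at y, i.e. Ryy.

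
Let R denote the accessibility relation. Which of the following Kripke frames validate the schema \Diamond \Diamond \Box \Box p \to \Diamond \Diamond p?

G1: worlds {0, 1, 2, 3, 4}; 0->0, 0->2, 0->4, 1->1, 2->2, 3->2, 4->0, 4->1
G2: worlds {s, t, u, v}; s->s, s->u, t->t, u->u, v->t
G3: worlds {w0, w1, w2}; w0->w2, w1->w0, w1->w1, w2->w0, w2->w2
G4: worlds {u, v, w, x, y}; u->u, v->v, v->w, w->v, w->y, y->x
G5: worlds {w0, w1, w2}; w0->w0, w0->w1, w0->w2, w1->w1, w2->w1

This is the axiom for a generalized confluence (Geach) condition; its first-order frame correspondent is \forall x \forall y (x R^2 y \to \exists w (y R^2 w \wedge x R^2 w)).
G1: condition met.
G2: condition met.
G3: condition met.
G4: fails — vR²y but no t with yR²t and vR²t.
G5: condition met.
Valid on: G1, G2, G3, G5.

G1, G2, G3, G5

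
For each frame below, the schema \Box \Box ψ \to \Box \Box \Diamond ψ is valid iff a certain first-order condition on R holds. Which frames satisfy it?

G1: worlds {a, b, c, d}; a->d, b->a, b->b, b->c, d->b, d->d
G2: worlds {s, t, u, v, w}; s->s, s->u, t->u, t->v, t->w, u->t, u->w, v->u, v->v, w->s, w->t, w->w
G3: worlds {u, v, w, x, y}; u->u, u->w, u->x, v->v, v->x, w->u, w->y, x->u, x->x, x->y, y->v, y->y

This is the axiom for a generalized confluence (Geach) condition; its first-order frame correspondent is \forall x \forall z (x R^2 z \to \exists w (x R^2 w \wedge zRw)).
G1: fails — bR²c but no w with bR²w and cRw.
G2: satisfies the condition.
G3: satisfies the condition.

G2, G3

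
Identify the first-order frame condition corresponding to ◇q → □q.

partial functionality

Suppose ◇q→□q is valid. Take Rxy, Rxz and set V(q)={y}. Then ◇q at x, so □q at x, so q at z, i.e. z=y.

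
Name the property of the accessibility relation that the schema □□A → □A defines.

density: ∀x ∀y (Rxy → ∃z (Rxz ∧ Rzy))

This is the C4 axiom.
Its frame correspondent is density — ∀x ∀y (Rxy → ∃z (Rxz ∧ Rzy)).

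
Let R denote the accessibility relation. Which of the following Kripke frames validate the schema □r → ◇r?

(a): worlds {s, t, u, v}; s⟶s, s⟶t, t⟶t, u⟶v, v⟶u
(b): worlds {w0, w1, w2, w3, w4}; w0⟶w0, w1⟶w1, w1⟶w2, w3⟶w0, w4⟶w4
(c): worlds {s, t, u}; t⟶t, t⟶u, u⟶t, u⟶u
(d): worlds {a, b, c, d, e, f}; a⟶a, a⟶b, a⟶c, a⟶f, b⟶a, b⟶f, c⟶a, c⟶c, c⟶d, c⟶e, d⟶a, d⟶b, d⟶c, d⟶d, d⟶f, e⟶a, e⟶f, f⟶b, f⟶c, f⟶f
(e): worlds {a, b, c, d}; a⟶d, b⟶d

The schema corresponds to seriality: ∀x ∃y Rxy.
(a): condition met.
(b): fails — world w2 has no successor.
(c): fails — world s has no successor.
(d): condition met.
(e): fails — world c has no successor.

(a), (d)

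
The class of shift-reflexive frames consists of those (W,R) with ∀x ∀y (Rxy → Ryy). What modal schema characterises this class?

This is shift-reflexivity; the standard corresponding axiom is T□: □(□s → s).
Suppose □(□s→s) is valid. Take Rxy and set V(s)={w : Ryw}. Then at y, □s holds; since □(□s→s) at x, □s→s at y, so s at y, i.e. Ryy.

□(□s → s)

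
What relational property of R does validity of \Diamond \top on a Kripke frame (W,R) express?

Seriality

This schema is equivalent to the D axiom □q → ◇q.
Its frame correspondent is seriality — \forall x \exists y Rxy.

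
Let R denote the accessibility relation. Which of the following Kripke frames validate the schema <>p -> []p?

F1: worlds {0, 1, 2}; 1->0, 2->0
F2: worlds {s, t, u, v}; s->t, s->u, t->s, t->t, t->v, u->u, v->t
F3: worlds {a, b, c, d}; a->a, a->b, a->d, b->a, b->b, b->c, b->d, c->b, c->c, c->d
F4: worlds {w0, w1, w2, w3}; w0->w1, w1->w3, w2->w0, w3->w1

Frame correspondent (Sahlqvist): forall x forall y forall z (Rxy & Rxz -> y = z) — i.e. partial functionality.
F1: satisfies the condition.
F2: fails — s sees both t and u.
F3: fails — a sees both a and b.
F4: satisfies the condition.

F1, F4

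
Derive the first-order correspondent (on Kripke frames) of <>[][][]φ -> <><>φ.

This is a Sahlqvist (Geach-type) schema ◇^1□^3φ → □^0◇^2φ.
Minimal-valuation argument: fix x; take any y with xR^1y and any z with xR^0z. Set V(φ) to the set of worlds R-reachable from y in exactly 3 steps. Then □^3φ holds at y, so the antecedent holds at x; validity forces ◇^2φ at z, giving a w with zR^2w and yR^3w.
First-order correspondent: forall x forall y (xRy -> exists w (y R^3 w & x R^2 w)).

forall x forall y (xRy -> exists w (y R^3 w & x R^2 w))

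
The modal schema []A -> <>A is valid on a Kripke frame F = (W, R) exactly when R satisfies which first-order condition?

Suppose □A→◇A is valid. At any x set V(A)=W. Then □A at x, so ◇A at x, so x has a successor.
The converse is a direct semantic check.
So the correspondent is seriality.

seriality: forall x exists y Rxy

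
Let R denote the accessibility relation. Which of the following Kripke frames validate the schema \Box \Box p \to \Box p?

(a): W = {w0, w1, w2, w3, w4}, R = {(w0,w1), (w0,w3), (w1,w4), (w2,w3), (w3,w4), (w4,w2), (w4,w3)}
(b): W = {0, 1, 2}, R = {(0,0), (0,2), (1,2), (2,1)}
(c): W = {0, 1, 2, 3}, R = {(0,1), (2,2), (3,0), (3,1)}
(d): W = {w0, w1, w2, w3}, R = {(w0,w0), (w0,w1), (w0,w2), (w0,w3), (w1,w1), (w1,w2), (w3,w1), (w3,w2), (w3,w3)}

This is the axiom for density; its first-order frame correspondent is \forall x \forall y (Rxy \to \exists z (Rxz \wedge Rzy)).
(a): fails — Rw4w2 but no z with Rw4z and Rzw2.
(b): fails — R12 but no z with R1z and Rz2.
(c): fails — R01 but no z with R0z and Rz1.
(d): holds.
Valid on: (d).

(d)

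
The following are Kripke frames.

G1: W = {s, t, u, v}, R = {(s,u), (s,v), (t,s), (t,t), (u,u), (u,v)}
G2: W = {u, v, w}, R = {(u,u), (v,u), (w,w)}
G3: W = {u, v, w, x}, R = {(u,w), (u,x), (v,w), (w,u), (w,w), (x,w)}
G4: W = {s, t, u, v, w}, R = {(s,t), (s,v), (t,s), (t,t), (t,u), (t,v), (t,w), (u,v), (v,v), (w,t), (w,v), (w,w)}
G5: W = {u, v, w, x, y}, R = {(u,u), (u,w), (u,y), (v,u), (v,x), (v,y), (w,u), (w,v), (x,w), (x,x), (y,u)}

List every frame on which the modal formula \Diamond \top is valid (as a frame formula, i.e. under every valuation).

G2, G3, G4, G5

The schema corresponds to seriality: \forall x \exists y Rxy.
G1: fails — world v has no successor.
G2: condition met.
G3: condition met.
G4: condition met.
G5: condition met.
Valid on: G2, G3, G4, G5.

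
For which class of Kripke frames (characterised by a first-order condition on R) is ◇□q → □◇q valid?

convergence: ∀x ∀y ∀z (Rxy ∧ Rxz → ∃w (Ryw ∧ Rzw))

Suppose ◇□q→□◇q is valid. Take Rxy, Rxz and set V(q)={w : Ryw}. Then □q at y so ◇□q at x, so □◇q at x, so ◇q at z, giving w with Rzw and Ryw.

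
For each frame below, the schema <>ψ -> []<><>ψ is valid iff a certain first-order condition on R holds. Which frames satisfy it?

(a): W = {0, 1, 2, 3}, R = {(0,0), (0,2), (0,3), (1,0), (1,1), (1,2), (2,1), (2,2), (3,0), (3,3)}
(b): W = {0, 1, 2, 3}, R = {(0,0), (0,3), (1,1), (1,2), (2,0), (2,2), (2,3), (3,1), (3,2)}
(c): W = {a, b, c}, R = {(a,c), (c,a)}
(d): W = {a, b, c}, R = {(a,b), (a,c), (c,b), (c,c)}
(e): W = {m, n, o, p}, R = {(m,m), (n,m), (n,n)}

Frame correspondent (Sahlqvist): forall x forall y forall z ((xRy & xRz) -> exists w (y = w & z R^2 w)) — i.e. a generalized confluence (Geach) condition.
(a): fails — 0R3, 0R2 but no w with 3=w and 2R²w.
(b): condition met.
(c): condition met.
(d): fails — aRb, aRb but no w with b=w and bR²w.
(e): fails — nRn, nRm but no w with n=w and mR²w.

(b), (c)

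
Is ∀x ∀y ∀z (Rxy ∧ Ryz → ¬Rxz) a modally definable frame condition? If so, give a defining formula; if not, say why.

If a class were modally definable it would be closed under surjective bounded morphisms (Goldblatt–Thomason).
The 7-cycle (worlds 0,1,2,3,4,5,6 with 0→1→2→3→4→5→6→0) is intransitive. Mapping every world to a single reflexive point • is a surjective bounded morphism; the reflexive point is not intransitive (R••∧R•• but R••).
So no modal formula (or set of formulas) defines exactly the intransitive frames.

No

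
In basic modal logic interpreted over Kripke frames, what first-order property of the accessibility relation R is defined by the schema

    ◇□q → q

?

Symmetry

Replacing q by ¬q and contraposing gives the equivalent schema q → □◇q.
Suppose q→□◇q is valid. Take Rxy and set V(q)={x}. Then q at x, so □◇q at x, so ◇q at y, so some z with Ryz has q; z=x, i.e. Ryx.
Conversely, any frame satisfying ∀x ∀y (Rxy → Ryx) validates the schema.
So the correspondent is symmetry.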